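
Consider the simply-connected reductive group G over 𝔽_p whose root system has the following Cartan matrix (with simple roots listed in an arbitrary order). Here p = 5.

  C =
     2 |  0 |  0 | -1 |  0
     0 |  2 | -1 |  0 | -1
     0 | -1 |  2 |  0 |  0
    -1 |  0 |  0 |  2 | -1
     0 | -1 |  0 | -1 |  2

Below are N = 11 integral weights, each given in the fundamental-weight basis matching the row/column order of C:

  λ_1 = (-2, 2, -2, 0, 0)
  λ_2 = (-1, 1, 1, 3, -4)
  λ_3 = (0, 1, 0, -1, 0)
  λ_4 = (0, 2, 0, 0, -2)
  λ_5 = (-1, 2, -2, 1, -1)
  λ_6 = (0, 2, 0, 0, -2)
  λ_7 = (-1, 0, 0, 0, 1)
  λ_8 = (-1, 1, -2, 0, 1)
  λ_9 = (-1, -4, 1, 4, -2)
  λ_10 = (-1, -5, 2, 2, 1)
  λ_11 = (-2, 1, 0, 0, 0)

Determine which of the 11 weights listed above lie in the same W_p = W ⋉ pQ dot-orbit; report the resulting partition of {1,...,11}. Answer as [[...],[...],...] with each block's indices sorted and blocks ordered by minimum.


C ↔ A_5 under row/col permutation; |W(A_5)| = 720.

Each λ_j+ρ reduced to Ā_5; 5-tuples below use C's row order:

  1: (1, 2, 1, 0, 1)
  2: (0, 1, 1, 1, 2)
  3: (1, 2, 1, 0, 1)
  4: (1, 2, 1, 0, 1)
  5: (0, 2, 1, 2, 0)
  6: (1, 2, 1, 0, 1)
  7: (0, 1, 1, 1, 2)
  8: (0, 1, 1, 1, 2)
  9: (0, 1, 1, 1, 2)
  10: (0, 1, 1, 1, 2)
  11: (1, 2, 1, 0, 1)

The 11 indices split into 3 linkage classes (same alcove rep ⇔ same W_5-dot-orbit):

[[1, 3, 4, 6, 11], [2, 7, 8, 9, 10], [5]]


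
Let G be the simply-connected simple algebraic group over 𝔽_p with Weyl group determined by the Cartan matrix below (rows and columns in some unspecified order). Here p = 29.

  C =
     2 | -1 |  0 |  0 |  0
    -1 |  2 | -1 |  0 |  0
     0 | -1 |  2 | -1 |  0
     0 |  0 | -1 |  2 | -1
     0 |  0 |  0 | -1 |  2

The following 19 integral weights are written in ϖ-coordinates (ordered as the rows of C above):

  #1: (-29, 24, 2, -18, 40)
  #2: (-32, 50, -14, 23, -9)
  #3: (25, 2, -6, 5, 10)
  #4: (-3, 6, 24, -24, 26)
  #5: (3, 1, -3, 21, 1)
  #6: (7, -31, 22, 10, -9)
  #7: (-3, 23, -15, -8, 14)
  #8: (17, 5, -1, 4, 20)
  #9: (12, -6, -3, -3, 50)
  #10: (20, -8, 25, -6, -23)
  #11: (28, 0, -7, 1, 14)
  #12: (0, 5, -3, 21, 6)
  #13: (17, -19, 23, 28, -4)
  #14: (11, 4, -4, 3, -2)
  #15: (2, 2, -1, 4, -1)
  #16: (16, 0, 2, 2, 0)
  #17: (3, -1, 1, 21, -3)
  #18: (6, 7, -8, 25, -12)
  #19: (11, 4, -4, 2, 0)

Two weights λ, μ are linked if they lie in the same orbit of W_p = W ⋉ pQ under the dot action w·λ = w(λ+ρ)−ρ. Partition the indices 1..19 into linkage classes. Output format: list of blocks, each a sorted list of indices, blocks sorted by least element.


A_5 Cartan matrix, 5 simple roots permuted; ρ=(1,1,1,1,1).

λ_j+ρ reflected into Ā_29 (⟨·,θ^∨⟩≤29); 5-tuples as given:

    1: (12, 2, 3, 0, 1)
    2: (2, 2, 5, 13, 3)
    3: (12, 2, 3, 0, 1)
    4: (4, 0, 2, 20, 2)
    5: (4, 0, 2, 20, 2)
    6: (17, 1, 3, 3, 1)
    7: (2, 1, 7, 8, 6)
    8: (3, 3, 0, 5, 0)
    9: (2, 2, 5, 13, 3)
    10: (2, 1, 7, 8, 6)
    11: (12, 2, 3, 0, 1)
    12: (4, 0, 2, 20, 2)
    13: (3, 3, 0, 5, 0)
    14: (12, 2, 3, 0, 1)
    15: (3, 3, 0, 5, 0)
    16: (17, 1, 3, 3, 1)
    17: (4, 0, 2, 20, 2)
    18: (2, 1, 7, 8, 6)
    19: (12, 2, 3, 0, 1)

Partition of {1..19} into 6 W_29-dot-orbits:

[[1, 3, 11, 14, 19], [2, 9], [4, 5, 12, 17], [6, 16], [7, 10, 18], [8, 13, 15]]


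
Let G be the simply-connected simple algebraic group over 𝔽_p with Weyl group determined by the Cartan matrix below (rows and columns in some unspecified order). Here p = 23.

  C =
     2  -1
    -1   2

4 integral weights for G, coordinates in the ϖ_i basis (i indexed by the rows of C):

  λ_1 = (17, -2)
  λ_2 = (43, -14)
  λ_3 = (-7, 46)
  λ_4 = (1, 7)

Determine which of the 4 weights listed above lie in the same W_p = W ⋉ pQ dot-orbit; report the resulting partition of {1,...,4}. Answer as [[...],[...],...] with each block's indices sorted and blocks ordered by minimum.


Root system A_2: the 2×2 matrix C matches after relabeling.

λ_j+ρ reflected into Ā_23 (⟨·,θ^∨⟩≤23); 2-tuples as given:

  λ_1+ρ ↦ (17, 1)
  λ_2+ρ ↦ (2, 8)
  λ_3+ρ ↦ (17, 1)
  λ_4+ρ ↦ (2, 8)

Partition of {1..4} into 2 W_23-dot-orbits:

[[1, 3], [2, 4]]


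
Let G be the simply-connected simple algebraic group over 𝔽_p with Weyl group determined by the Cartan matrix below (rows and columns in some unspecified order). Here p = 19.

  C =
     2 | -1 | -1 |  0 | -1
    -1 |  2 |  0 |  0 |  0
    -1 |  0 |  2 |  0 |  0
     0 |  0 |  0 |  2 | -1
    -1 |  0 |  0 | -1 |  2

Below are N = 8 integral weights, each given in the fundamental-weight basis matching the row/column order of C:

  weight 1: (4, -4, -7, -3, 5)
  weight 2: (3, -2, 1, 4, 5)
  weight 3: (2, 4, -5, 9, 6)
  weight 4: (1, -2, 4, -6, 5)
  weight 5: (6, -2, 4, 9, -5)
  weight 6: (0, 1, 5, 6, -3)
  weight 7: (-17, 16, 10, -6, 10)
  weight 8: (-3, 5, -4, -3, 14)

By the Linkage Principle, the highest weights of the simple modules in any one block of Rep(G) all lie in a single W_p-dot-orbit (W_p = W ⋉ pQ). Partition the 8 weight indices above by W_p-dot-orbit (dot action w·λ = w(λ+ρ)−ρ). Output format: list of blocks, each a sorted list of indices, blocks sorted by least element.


Type D_5, rank 5, |W|=1920; reorder rows/cols to standard.

Alcove-folded reps (p=19, 8 weights, presented ϖ-order):

  λ_1 → (3, 1, 2, 2, 0)
  λ_2 → (2, 1, 2, 4, 1)
  λ_3 → (2, 1, 2, 4, 1)
  λ_4 → (1, 1, 5, 5, 1)
  λ_5 → (1, 1, 5, 5, 1)
  λ_6 → (1, 1, 5, 5, 1)
  λ_7 → (1, 1, 5, 5, 1)
  λ_8 → (3, 1, 2, 2, 0)

The 8 indices split into 3 linkage classes (same alcove rep ⇔ same W_19-dot-orbit):

[[1, 8], [2, 3], [4, 5, 6, 7]]


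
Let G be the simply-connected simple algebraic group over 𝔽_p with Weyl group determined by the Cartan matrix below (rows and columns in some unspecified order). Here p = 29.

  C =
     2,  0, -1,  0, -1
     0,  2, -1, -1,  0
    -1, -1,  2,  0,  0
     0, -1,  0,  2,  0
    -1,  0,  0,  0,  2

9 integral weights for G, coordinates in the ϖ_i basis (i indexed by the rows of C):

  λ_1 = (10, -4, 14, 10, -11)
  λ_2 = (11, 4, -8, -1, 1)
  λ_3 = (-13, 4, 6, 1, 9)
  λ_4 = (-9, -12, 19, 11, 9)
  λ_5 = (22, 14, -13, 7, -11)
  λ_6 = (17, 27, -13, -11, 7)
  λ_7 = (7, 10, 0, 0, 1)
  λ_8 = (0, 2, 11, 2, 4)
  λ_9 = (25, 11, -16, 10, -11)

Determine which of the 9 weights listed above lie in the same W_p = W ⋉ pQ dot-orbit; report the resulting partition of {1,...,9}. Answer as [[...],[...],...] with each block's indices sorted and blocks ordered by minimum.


Cartan matrix: type A_5 (|W|=720); un-permuting the 5 rows.

λ_j+ρ reflected into Ā_29 (⟨·,θ^∨⟩≤29); 5-tuples as given:

  [1] (1, 3, 12, 3, 5)
  [2] (5, 0, 5, 2, 2)
  [3] (5, 0, 5, 2, 2)
  [4] (8, 11, 1, 1, 2)
  [5] (1, 3, 12, 3, 5)
  [6] (1, 3, 12, 3, 5)
  [7] (8, 11, 1, 1, 2)
  [8] (1, 3, 12, 3, 5)
  [9] (1, 3, 12, 3, 5)

Grouping the 9 weights by Ā_29-representative: 3 linkage classes.

[[1, 5, 6, 8, 9], [2, 3], [4, 7]]


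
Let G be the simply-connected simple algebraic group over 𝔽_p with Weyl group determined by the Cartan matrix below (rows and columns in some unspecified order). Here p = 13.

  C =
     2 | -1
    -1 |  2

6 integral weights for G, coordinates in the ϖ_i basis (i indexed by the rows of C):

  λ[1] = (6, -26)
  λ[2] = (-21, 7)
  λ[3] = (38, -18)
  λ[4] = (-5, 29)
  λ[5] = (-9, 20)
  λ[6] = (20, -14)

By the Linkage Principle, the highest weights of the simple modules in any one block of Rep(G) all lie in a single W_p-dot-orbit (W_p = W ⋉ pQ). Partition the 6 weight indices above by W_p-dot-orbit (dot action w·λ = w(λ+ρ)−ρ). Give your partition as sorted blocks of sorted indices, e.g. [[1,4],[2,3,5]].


Dynkin diagram of C (from the 2 off-diagonal −1 entries): A_2.

W_13-reps of the 6 weights in Ā_13 (same 2-coord order as C):

  λ_1+ρ ↦ (1, 5)
  λ_2+ρ ↦ (1, 5)
  λ_3+ρ ↦ (9, 4)
  λ_4+ρ ↦ (9, 4)
  λ_5+ρ ↦ (0, 5)
  λ_6+ρ ↦ (0, 5)

3 distinct reps among the 6 weights ⇒ 3 W_13-linkage classes:

[[1, 2], [3, 4], [5, 6]]


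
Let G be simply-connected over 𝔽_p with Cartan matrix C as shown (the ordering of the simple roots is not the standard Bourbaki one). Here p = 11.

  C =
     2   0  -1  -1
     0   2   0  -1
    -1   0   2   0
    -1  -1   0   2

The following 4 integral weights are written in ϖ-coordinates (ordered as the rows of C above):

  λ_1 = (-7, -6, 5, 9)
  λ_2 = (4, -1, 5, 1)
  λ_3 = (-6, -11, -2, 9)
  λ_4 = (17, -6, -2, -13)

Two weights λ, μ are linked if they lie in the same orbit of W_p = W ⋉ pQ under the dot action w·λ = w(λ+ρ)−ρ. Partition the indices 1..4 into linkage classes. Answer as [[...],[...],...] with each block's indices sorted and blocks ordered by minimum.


Root system A_4: the 4×4 matrix C matches after relabeling.

λ_j+ρ reflected into Ā_11 (⟨·,θ^∨⟩≤11); 4-tuples as given:

  λ_1+ρ ↦ (5, 4, 0, 1)
  λ_2+ρ ↦ (5, 2, 4, 0)
  λ_3+ρ ↦ (5, 4, 0, 1)
  λ_4+ρ ↦ (5, 4, 0, 1)

2 distinct reps among the 4 weights ⇒ 2 W_11-linkage classes:

[[1, 3, 4], [2]]


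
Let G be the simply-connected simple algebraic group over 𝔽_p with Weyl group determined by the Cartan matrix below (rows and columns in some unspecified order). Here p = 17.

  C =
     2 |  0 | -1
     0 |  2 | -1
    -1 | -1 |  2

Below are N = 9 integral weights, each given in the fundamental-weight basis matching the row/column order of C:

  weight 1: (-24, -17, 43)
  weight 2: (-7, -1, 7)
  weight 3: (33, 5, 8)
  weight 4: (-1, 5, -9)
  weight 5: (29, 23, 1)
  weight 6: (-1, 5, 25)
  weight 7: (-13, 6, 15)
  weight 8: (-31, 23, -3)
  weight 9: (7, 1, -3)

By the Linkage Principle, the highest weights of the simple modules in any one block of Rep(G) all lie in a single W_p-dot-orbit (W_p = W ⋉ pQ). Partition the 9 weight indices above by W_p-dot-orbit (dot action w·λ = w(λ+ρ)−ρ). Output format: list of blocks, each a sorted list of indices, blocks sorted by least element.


Type A_3, rank 3, |W|=24; reorder rows/cols to standard.

Each λ_j+ρ reduced to Ā_17; 3-tuples below use C's row order:

  λ_1+ρ ↦ (6, 1, 4) · λ_2+ρ ↦ (6, 0, 2) · λ_3+ρ ↦ (6, 0, 2) · λ_4+ρ ↦ (6, 0, 2) · λ_5+ρ ↦ (8, 2, 2) · λ_6+ρ ↦ (6, 0, 2) · λ_7+ρ ↦ (6, 1, 4) · λ_8+ρ ↦ (8, 2, 2) · λ_9+ρ ↦ (6, 0, 2)

The 9 indices split into 3 linkage classes (same alcove rep ⇔ same W_17-dot-orbit):

[[1, 7], [2, 3, 4, 6, 9], [5, 8]]


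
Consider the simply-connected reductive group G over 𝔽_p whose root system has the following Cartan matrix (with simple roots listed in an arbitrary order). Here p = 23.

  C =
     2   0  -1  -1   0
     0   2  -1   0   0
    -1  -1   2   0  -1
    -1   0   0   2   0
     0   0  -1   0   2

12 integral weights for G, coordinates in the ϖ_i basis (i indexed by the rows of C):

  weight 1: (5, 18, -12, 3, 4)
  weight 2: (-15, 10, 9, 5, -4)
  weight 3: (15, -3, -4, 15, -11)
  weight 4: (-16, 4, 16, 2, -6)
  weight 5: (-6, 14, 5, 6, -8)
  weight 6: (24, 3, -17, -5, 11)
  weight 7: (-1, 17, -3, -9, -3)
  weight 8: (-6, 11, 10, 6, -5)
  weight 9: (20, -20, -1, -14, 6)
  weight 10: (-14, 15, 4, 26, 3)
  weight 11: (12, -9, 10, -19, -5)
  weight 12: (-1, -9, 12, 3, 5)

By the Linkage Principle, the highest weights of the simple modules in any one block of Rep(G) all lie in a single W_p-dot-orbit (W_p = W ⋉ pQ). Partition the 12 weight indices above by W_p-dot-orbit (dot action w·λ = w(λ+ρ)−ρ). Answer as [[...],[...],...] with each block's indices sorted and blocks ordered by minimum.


C ↔ D_5 under row/col permutation; |W(D_5)| = 1920.

Ā_23 reps of the 12 weights (D_5, coords as presented):

  1: (4, 8, 0, 1, 6) · 2: (1, 4, 2, 7, 4) · 3: (1, 4, 2, 7, 4) · 4: (0, 2, 3, 12, 2) · 5: (1, 9, 5, 1, 1) · 6: (0, 10, 2, 2, 2) · 7: (2, 4, 0, 2, 8) · 8: (0, 10, 2, 2, 2) · 9: (2, 4, 0, 2, 8) · 10: (2, 4, 0, 2, 8) · 11: (0, 2, 3, 12, 2) · 12: (4, 8, 0, 1, 6)

6 distinct reps among the 12 weights ⇒ 6 W_23-linkage classes:

[[1, 12], [2, 3], [4, 11], [5], [6, 8], [7, 9, 10]]


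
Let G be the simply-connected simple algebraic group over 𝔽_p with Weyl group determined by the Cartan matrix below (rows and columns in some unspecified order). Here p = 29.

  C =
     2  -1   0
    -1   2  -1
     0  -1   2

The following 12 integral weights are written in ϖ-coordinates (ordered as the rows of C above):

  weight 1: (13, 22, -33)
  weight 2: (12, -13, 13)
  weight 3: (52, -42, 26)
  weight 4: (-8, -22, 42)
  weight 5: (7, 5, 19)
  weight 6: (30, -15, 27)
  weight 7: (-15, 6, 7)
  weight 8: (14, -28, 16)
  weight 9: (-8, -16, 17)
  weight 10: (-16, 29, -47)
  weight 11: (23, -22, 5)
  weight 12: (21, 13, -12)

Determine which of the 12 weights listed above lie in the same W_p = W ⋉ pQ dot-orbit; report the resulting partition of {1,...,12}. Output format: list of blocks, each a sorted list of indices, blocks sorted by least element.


Type A_3, rank 3, |W|=24; reorder rows/cols to standard.

Each λ_j+ρ reduced to Ā_29; 3-tuples below use C's row order:

  λ_1+ρ ↦ (3, 6, 15)
  λ_2+ρ ↦ (1, 12, 2)
  λ_3+ρ ↦ (12, 5, 10)
  λ_4+ρ ↦ (7, 7, 1)
  λ_5+ρ ↦ (3, 6, 15)
  λ_6+ρ ↦ (1, 12, 2)
  λ_7+ρ ↦ (7, 7, 1)
  λ_8+ρ ↦ (12, 5, 10)
  λ_9+ρ ↦ (15, 3, 4)
  λ_10+ρ ↦ (1, 12, 2)
  λ_11+ρ ↦ (3, 6, 15)
  λ_12+ρ ↦ (15, 3, 4)

Linkage partition of the 12 weights (5 classes, p=29):

[[1, 5, 11], [2, 6, 10], [3, 8], [4, 7], [9, 12]]


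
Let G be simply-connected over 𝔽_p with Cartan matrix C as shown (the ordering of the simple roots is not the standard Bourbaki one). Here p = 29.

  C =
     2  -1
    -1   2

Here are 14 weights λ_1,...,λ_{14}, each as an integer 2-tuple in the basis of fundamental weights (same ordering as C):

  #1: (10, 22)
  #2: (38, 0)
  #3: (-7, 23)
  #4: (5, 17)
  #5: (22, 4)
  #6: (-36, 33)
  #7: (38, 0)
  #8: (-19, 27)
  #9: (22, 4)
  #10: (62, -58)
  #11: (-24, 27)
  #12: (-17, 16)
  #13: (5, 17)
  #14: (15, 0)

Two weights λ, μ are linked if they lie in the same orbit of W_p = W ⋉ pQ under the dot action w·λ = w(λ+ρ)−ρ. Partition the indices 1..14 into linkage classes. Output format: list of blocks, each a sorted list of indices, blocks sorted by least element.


Root system A_2: the 2×2 matrix C matches after relabeling.

W_29-reps of the 14 weights in Ā_29 (same 2-coord order as C):

    [1] (6, 18)
    [2] (18, 10)
    [3] (6, 18)
    [4] (6, 18)
    [5] (23, 5)
    [6] (23, 5)
    [7] (18, 10)
    [8] (18, 10)
    [9] (23, 5)
    [10] (23, 5)
    [11] (23, 5)
    [12] (16, 1)
    [13] (6, 18)
    [14] (16, 1)

4 distinct reps among the 14 weights ⇒ 4 W_29-linkage classes:

[[1, 3, 4, 13], [2, 7, 8], [5, 6, 9, 10, 11], [12, 14]]


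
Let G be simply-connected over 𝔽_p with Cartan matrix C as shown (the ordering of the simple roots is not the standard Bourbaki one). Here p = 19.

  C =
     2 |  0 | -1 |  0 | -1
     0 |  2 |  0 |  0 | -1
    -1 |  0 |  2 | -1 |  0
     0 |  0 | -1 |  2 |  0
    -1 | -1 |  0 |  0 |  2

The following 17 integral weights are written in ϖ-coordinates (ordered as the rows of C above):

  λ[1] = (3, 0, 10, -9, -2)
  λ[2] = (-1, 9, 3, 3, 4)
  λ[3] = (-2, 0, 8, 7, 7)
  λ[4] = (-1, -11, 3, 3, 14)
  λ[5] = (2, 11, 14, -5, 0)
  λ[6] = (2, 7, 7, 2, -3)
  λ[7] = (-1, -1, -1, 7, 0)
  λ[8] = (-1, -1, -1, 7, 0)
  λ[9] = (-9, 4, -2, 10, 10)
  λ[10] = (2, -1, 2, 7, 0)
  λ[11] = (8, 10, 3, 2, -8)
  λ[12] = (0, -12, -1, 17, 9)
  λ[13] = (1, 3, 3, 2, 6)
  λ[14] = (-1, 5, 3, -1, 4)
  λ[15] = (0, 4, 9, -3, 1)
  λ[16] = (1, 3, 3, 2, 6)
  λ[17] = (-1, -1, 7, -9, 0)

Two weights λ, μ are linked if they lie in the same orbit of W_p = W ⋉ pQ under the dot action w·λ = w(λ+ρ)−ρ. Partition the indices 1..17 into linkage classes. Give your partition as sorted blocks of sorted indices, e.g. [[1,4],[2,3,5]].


Type A_5, rank 5, |W|=720; reorder rows/cols to standard.

Alcove-folded reps (p=19, 17 weights, presented ϖ-order):

  1: (3, 0, 3, 8, 1) · 2: (0, 6, 4, 0, 5) · 3: (1, 5, 8, 2, 2) · 4: (0, 6, 4, 0, 5) · 5: (3, 0, 3, 8, 1) · 6: (1, 5, 8, 2, 2) · 7: (0, 0, 0, 8, 1) · 8: (0, 0, 0, 8, 1) · 9: (1, 5, 8, 2, 2) · 10: (3, 0, 3, 8, 1) · 11: (2, 3, 4, 2, 7) · 12: (0, 0, 0, 8, 1) · 13: (2, 3, 4, 2, 7) · 14: (0, 6, 4, 0, 5) · 15: (1, 5, 8, 2, 2) · 16: (2, 3, 4, 2, 7) · 17: (0, 0, 0, 8, 1)

These 17 weights hit 5 W_19-dot-orbits; sizes (3, 3, 4, 4, 3):

[[1, 5, 10], [2, 4, 14], [3, 6, 9, 15], [7, 8, 12, 17], [11, 13, 16]]


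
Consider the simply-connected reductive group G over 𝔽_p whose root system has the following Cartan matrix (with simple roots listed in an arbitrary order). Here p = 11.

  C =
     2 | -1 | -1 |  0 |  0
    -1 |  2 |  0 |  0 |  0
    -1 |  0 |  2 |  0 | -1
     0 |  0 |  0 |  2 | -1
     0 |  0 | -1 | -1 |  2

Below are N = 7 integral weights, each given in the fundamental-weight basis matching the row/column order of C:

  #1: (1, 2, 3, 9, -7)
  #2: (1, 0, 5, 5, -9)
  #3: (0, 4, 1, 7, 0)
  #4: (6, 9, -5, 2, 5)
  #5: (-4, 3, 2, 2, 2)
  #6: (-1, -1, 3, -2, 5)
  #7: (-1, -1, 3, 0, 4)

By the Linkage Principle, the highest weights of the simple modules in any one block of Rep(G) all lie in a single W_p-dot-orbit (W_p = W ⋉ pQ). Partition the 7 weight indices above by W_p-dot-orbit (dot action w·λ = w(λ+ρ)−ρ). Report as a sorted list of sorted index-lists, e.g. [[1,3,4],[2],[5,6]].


Cartan matrix: type A_5 (|W|=720); un-permuting the 5 rows.

λ_j+ρ reflected into Ā_11 (⟨·,θ^∨⟩≤11); 5-tuples as given:

  λ_1 → (0, 1, 2, 2, 4);  λ_2 → (0, 1, 2, 2, 4);  λ_3 → (0, 1, 2, 2, 1);  λ_4 → (0, 1, 2, 2, 4);  λ_5 → (3, 1, 0, 3, 3);  λ_6 → (0, 0, 4, 1, 5);  λ_7 → (0, 0, 4, 1, 5)

Grouping the 7 weights by Ā_11-representative: 4 linkage classes.

[[1, 2, 4], [3], [5], [6, 7]]


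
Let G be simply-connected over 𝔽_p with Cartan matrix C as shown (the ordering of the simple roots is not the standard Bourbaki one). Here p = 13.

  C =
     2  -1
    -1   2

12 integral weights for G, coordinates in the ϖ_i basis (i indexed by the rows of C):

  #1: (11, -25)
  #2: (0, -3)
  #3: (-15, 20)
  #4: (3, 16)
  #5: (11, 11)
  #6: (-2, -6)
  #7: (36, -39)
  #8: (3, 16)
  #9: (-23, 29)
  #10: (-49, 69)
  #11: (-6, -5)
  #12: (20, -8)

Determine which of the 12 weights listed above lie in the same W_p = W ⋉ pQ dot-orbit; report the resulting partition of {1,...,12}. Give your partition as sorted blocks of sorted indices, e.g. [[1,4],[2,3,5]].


C ↔ A_2 under row/col permutation; |W(A_2)| = 6.

Ā_13 reps of the 12 weights (A_2, coords as presented):

  [1] (1, 1);  [2] (1, 1);  [3] (5, 1);  [4] (4, 5);  [5] (1, 1);  [6] (5, 1);  [7] (1, 1);  [8] (4, 5);  [9] (4, 5);  [10] (4, 5);  [11] (4, 5);  [12] (5, 1)

The 12 indices split into 3 linkage classes (same alcove rep ⇔ same W_13-dot-orbit):

[[1, 2, 5, 7], [3, 6, 12], [4, 8, 9, 10, 11]]


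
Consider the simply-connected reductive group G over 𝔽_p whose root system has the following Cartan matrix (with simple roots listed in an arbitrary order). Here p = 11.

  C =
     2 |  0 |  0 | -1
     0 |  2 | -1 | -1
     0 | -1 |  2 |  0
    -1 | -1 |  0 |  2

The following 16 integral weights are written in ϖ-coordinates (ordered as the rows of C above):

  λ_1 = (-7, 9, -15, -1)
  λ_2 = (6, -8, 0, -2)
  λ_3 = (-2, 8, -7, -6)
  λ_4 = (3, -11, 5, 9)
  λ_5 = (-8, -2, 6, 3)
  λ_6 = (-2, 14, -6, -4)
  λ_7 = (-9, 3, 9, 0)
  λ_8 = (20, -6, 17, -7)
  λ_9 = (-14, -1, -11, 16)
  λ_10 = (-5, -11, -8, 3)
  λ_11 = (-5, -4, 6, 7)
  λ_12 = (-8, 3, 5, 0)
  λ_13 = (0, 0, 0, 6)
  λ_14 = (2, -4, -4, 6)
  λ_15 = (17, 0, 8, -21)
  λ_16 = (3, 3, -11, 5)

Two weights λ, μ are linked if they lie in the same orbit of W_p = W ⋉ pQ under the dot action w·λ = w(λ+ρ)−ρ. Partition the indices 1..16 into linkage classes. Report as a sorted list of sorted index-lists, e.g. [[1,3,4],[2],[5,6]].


Dynkin diagram of C (from the 6 off-diagonal −1 entries): A_4.

W_11-reps of the 16 weights in Ā_11 (same 4-coord order as C):

    λ_1 → (1, 6, 1, 0)
    λ_2 → (1, 6, 1, 0)
    λ_3 → (3, 1, 3, 2)
    λ_4 → (1, 6, 1, 0)
    λ_5 → (3, 3, 3, 1)
    λ_6 → (1, 6, 1, 0)
    λ_7 → (3, 3, 3, 1)
    λ_8 → (1, 2, 4, 4)
    λ_9 → (1, 2, 4, 4)
    λ_10 → (1, 2, 4, 4)
    λ_11 → (3, 3, 3, 1)
    λ_12 → (1, 2, 4, 4)
    λ_13 → (1, 1, 1, 7)
    λ_14 → (3, 3, 3, 1)
    λ_15 → (1, 1, 1, 7)
    λ_16 → (1, 6, 1, 0)

Grouping the 16 weights by Ā_11-representative: 5 linkage classes.

[[1, 2, 4, 6, 16], [3], [5, 7, 11, 14], [8, 9, 10, 12], [13, 15]]


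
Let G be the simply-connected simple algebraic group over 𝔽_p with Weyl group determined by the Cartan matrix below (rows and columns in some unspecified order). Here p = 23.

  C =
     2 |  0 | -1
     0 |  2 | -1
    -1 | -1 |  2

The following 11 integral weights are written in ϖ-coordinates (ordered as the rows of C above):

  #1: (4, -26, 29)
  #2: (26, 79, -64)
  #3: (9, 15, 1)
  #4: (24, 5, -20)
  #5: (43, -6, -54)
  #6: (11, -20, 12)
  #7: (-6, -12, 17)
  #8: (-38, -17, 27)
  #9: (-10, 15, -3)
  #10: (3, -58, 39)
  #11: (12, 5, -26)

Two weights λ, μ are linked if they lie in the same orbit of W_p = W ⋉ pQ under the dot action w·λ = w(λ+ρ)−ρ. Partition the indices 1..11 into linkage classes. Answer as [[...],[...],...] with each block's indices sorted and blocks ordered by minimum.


Type A_3, rank 3, |W|=24; reorder rows/cols to standard.

Alcove-folded reps (p=23, 11 weights, presented ϖ-order):

  1: (5, 11, 2) · 2: (4, 11, 6) · 3: (5, 11, 2) · 4: (4, 11, 6) · 5: (2, 5, 9) · 6: (4, 11, 6) · 7: (5, 11, 2) · 8: (2, 5, 9) · 9: (2, 5, 9) · 10: (4, 11, 6) · 11: (4, 11, 6)

The 11 indices split into 3 linkage classes (same alcove rep ⇔ same W_23-dot-orbit):

[[1, 3, 7], [2, 4, 6, 10, 11], [5, 8, 9]]


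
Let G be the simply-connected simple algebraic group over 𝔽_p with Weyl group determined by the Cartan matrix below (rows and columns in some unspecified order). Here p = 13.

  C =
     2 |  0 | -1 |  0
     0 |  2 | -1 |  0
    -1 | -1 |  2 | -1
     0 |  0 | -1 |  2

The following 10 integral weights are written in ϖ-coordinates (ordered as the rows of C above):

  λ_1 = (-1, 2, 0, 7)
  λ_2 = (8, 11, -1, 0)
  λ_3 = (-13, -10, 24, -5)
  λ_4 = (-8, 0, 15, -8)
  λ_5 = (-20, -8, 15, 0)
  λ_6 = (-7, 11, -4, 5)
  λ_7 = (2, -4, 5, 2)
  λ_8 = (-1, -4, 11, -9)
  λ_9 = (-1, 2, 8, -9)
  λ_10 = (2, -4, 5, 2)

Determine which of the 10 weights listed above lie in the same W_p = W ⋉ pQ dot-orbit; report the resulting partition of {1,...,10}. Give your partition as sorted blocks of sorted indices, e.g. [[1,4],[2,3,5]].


D_4 Cartan matrix, 4 simple roots permuted; ρ=(1,1,1,1).

Alcove-folded reps (p=13, 10 weights, presented ϖ-order):

  λ_1 → (0, 3, 1, 8)
  λ_2 → (0, 3, 1, 8)
  λ_3 → (0, 3, 1, 8)
  λ_4 → (3, 3, 1, 3)
  λ_5 → (3, 3, 1, 3)
  λ_6 → (3, 3, 1, 3)
  λ_7 → (3, 3, 1, 3)
  λ_8 → (0, 3, 1, 8)
  λ_9 → (0, 3, 1, 8)
  λ_10 → (3, 3, 1, 3)

Grouping the 10 weights by Ā_13-representative: 2 linkage classes.

[[1, 2, 3, 8, 9], [4, 5, 6, 7, 10]]


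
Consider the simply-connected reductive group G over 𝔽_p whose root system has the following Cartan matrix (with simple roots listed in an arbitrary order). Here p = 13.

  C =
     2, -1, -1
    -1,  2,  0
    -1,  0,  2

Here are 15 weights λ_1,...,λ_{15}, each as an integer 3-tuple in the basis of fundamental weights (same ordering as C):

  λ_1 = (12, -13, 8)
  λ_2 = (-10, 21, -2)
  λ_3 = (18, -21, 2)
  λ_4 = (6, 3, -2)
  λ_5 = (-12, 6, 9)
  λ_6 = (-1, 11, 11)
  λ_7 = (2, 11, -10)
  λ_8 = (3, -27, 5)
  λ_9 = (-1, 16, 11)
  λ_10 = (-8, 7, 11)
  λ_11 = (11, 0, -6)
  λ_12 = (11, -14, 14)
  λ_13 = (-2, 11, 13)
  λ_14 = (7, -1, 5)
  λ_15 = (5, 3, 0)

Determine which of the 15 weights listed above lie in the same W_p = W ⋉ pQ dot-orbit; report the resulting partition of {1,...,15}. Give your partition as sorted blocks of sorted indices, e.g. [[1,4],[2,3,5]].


Dynkin diagram of C (from the 4 off-diagonal −1 entries): A_3.

Folding the 15 weights λ_j+ρ into Ā_13 (reps in the given 3-coord order):

    λ_1+ρ ↦ (1, 3, 0)
    λ_2+ρ ↦ (1, 3, 0)
    λ_3+ρ ↦ (6, 4, 1)
    λ_4+ρ ↦ (6, 4, 1)
    λ_5+ρ ↦ (6, 4, 1)
    λ_6+ρ ↦ (0, 1, 1)
    λ_7+ρ ↦ (6, 4, 1)
    λ_8+ρ ↦ (3, 6, 0)
    λ_9+ρ ↦ (1, 3, 0)
    λ_10+ρ ↦ (7, 1, 5)
    λ_11+ρ ↦ (7, 1, 5)
    λ_12+ρ ↦ (0, 1, 1)
    λ_13+ρ ↦ (0, 1, 1)
    λ_14+ρ ↦ (7, 1, 5)
    λ_15+ρ ↦ (6, 4, 1)

5 distinct reps among the 15 weights ⇒ 5 W_13-linkage classes:

[[1, 2, 9], [3, 4, 5, 7, 15], [6, 12, 13], [8], [10, 11, 14]]


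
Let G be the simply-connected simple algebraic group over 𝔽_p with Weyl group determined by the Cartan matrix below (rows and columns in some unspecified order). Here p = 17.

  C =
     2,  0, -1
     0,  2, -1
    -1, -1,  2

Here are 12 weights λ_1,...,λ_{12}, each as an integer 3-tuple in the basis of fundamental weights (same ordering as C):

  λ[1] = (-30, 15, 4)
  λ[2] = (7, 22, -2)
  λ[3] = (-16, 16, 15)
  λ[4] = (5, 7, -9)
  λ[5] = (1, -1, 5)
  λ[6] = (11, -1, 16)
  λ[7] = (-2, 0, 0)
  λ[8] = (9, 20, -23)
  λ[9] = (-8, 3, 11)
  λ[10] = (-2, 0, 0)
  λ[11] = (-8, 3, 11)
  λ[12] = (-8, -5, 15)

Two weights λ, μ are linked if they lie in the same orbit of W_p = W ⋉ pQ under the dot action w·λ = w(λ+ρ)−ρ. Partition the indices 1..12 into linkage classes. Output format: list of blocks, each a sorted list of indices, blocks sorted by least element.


Cartan matrix: type A_3 (|W|=24); un-permuting the 3 rows.

Folding the 12 weights λ_j+ρ into Ā_17 (reps in the given 3-coord order):

  1: (7, 4, 5);  2: (1, 4, 5);  3: (1, 1, 0);  4: (2, 0, 6);  5: (2, 0, 6);  6: (0, 12, 5);  7: (1, 1, 0);  8: (7, 4, 5);  9: (7, 4, 5);  10: (1, 1, 0);  11: (7, 4, 5);  12: (7, 4, 5)

Partition of {1..12} into 5 W_17-dot-orbits:

[[1, 8, 9, 11, 12], [2], [3, 7, 10], [4, 5], [6]]


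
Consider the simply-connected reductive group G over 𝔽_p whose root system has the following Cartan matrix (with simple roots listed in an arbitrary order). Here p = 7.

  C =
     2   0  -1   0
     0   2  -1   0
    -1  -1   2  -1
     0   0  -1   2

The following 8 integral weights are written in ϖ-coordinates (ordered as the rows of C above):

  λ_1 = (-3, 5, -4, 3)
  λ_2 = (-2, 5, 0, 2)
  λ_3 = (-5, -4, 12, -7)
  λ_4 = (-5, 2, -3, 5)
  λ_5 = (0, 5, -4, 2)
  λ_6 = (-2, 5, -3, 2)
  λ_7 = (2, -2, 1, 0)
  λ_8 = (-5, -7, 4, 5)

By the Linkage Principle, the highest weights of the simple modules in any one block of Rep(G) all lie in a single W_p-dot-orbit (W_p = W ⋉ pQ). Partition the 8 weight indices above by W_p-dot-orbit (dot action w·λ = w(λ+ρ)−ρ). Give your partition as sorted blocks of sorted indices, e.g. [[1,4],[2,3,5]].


Dynkin diagram of C (from the 6 off-diagonal −1 entries): D_4.

Folding the 8 weights λ_j+ρ into Ā_7 (reps in the given 4-coord order):

  1: (3, 1, 1, 1);  2: (2, 3, 1, 0);  3: (2, 3, 1, 0);  4: (2, 3, 1, 0);  5: (2, 3, 1, 0);  6: (2, 3, 1, 0);  7: (3, 1, 1, 1);  8: (1, 1, 0, 1)

3 distinct reps among the 8 weights ⇒ 3 W_7-linkage classes:

[[1, 7], [2, 3, 4, 5, 6], [8]]


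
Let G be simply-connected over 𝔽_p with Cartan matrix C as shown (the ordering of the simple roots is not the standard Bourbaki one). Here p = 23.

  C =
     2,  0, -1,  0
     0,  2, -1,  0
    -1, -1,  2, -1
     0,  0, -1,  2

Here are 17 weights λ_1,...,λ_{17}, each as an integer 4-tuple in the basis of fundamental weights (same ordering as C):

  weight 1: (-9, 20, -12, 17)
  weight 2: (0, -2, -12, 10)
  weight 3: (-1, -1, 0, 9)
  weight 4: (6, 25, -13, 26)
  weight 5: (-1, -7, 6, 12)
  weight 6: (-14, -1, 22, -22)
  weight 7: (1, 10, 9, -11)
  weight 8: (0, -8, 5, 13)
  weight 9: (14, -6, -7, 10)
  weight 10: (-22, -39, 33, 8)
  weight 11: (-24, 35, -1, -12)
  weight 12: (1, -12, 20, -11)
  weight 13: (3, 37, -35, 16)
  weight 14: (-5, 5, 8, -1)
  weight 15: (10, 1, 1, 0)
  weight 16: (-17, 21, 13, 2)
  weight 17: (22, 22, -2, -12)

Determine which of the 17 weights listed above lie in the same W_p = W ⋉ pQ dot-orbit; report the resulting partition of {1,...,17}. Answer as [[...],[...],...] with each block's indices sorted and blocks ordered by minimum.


C ↔ D_4 under row/col permutation; |W(D_4)| = 192.

Ā_23 reps of the 17 weights (D_4, coords as presented):

  [1] (11, 2, 2, 1);  [2] (0, 0, 1, 10);  [3] (0, 0, 1, 10);  [4] (11, 2, 2, 1);  [5] (0, 6, 1, 13);  [6] (2, 11, 0, 10);  [7] (2, 11, 0, 10);  [8] (0, 6, 1, 13);  [9] (4, 6, 5, 0);  [10] (11, 2, 2, 1);  [11] (2, 11, 0, 10);  [12] (2, 11, 0, 10);  [13] (6, 2, 2, 7);  [14] (4, 6, 5, 0);  [15] (11, 2, 2, 1);  [16] (0, 6, 1, 13);  [17] (0, 0, 1, 10)

The 17 indices split into 6 linkage classes (same alcove rep ⇔ same W_23-dot-orbit):

[[1, 4, 10, 15], [2, 3, 17], [5, 8, 16], [6, 7, 11, 12], [9, 14], [13]]


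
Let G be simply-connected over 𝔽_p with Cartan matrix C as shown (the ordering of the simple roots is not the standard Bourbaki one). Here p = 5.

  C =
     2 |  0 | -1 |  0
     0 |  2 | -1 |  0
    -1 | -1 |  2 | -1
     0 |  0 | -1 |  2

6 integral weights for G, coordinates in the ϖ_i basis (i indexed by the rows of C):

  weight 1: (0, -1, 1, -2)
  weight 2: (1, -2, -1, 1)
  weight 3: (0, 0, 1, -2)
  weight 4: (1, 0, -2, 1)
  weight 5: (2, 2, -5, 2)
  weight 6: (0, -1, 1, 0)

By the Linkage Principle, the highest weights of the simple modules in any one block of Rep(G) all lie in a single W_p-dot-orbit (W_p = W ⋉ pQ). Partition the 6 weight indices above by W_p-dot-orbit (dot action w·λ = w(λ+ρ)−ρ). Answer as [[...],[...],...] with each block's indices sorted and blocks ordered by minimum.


C ↔ D_4 under row/col permutation; |W(D_4)| = 192.

λ_j+ρ reflected into Ā_5 (⟨·,θ^∨⟩≤5); 4-tuples as given:

  1: (1, 0, 1, 1) · 2: (1, 0, 1, 1) · 3: (1, 1, 1, 1) · 4: (1, 0, 1, 1) · 5: (1, 1, 1, 1) · 6: (1, 0, 1, 1)

Linkage partition of the 6 weights (2 classes, p=5):

[[1, 2, 4, 6], [3, 5]]


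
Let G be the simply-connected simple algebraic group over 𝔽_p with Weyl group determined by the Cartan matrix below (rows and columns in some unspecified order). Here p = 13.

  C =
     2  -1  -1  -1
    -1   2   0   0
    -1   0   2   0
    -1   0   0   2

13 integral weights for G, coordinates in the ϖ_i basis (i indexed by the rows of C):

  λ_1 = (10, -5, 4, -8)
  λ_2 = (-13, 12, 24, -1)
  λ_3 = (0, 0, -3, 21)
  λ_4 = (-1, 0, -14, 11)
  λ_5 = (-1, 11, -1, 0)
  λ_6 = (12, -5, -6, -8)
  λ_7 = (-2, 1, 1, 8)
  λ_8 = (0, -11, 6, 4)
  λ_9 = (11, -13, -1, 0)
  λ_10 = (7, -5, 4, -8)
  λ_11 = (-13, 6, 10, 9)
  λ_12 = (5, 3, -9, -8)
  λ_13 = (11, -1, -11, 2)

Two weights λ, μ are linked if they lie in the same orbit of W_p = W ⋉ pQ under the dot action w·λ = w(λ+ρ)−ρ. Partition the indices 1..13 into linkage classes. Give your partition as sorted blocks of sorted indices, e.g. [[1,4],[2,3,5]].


Dynkin diagram of C (from the 6 off-diagonal −1 entries): D_4.

λ_j+ρ reflected into Ā_13 (⟨·,θ^∨⟩≤13); 4-tuples as given:

  [1] (3, 1, 2, 4);  [2] (0, 12, 0, 1);  [3] (1, 1, 0, 2);  [4] (0, 12, 0, 1);  [5] (0, 12, 0, 1);  [6] (3, 1, 2, 4);  [7] (1, 1, 1, 8);  [8] (3, 1, 2, 4);  [9] (0, 12, 0, 1);  [10] (3, 1, 2, 4);  [11] (1, 5, 1, 2);  [12] (1, 5, 1, 2);  [13] (0, 2, 8, 1)

The 13 indices split into 6 linkage classes (same alcove rep ⇔ same W_13-dot-orbit):

[[1, 6, 8, 10], [2, 4, 5, 9], [3], [7], [11, 12], [13]]


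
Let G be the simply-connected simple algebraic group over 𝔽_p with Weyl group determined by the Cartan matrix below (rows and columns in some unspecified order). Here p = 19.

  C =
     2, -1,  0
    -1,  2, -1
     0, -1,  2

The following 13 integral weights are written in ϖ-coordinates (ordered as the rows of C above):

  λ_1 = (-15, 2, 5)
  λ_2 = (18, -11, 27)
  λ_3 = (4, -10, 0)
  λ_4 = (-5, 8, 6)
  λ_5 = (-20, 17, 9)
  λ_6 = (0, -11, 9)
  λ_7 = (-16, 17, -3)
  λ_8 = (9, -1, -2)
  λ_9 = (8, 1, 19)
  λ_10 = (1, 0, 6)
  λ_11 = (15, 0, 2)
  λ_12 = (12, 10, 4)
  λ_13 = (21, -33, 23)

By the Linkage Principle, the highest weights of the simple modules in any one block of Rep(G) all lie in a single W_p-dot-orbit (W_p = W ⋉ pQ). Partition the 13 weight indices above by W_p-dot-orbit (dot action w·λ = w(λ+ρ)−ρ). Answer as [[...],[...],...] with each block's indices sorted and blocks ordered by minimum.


C ↔ A_3 under row/col permutation; |W(A_3)| = 24.

Each λ_j+ρ reduced to Ā_19; 3-tuples below use C's row order:

  λ_1 → (3, 6, 5)
  λ_2 → (9, 1, 0)
  λ_3 → (1, 3, 5)
  λ_4 → (4, 5, 7)
  λ_5 → (9, 1, 0)
  λ_6 → (9, 1, 0)
  λ_7 → (15, 1, 2)
  λ_8 → (9, 1, 0)
  λ_9 → (2, 1, 7)
  λ_10 → (2, 1, 7)
  λ_11 → (15, 1, 2)
  λ_12 → (3, 6, 5)
  λ_13 → (3, 6, 5)

Partition of {1..13} into 6 W_19-dot-orbits:

[[1, 12, 13], [2, 5, 6, 8], [3], [4], [7, 11], [9, 10]]


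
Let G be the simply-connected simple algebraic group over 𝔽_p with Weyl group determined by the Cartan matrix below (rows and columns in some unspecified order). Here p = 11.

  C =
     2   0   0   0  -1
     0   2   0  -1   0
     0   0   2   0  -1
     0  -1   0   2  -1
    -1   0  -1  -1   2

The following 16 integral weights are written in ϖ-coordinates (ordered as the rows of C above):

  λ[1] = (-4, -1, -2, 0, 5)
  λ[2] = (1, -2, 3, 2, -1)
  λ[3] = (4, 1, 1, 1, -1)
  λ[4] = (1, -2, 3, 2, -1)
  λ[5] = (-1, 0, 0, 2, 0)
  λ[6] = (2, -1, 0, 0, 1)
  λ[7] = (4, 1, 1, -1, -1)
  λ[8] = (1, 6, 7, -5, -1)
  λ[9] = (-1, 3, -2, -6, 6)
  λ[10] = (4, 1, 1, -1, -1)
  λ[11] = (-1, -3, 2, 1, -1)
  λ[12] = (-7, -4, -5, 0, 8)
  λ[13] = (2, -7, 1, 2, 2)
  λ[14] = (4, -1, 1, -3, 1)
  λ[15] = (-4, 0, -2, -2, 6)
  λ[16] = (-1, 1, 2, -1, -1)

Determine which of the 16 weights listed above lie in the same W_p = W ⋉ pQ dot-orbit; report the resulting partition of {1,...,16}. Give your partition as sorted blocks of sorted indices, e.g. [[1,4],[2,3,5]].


Type D_5, rank 5, |W|=1920; reorder rows/cols to standard.

W_11-reps of the 16 weights in Ā_11 (same 5-coord order as C):

  [1] (3, 0, 1, 1, 2);  [2] (2, 1, 4, 2, 0);  [3] (5, 2, 2, 0, 0);  [4] (2, 1, 4, 2, 0);  [5] (0, 1, 1, 3, 1);  [6] (3, 0, 1, 1, 2);  [7] (5, 2, 2, 0, 0);  [8] (2, 1, 4, 2, 0);  [9] (0, 1, 1, 3, 1);  [10] (5, 2, 2, 0, 0);  [11] (0, 2, 3, 0, 0);  [12] (3, 0, 1, 1, 2);  [13] (3, 3, 2, 0, 0);  [14] (5, 2, 2, 0, 0);  [15] (3, 0, 1, 1, 2);  [16] (0, 2, 3, 0, 0)

Linkage partition of the 16 weights (6 classes, p=11):

[[1, 6, 12, 15], [2, 4, 8], [3, 7, 10, 14], [5, 9], [11, 16], [13]]


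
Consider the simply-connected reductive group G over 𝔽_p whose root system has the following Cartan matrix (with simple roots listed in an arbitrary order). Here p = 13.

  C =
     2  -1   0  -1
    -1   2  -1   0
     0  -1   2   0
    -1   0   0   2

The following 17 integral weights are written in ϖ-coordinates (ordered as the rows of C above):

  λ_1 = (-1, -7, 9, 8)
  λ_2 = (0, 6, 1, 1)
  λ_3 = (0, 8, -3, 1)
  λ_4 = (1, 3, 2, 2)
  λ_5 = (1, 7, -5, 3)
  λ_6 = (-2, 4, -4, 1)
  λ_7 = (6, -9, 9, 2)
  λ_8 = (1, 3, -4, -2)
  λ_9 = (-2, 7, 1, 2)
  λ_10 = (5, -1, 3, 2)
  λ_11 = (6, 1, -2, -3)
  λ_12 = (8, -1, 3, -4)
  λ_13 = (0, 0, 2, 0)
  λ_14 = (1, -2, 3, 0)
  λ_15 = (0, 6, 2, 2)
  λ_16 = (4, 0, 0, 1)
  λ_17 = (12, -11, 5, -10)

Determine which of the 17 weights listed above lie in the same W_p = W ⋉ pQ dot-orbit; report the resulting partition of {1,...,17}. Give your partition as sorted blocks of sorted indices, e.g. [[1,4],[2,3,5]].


A_4 Cartan matrix, 4 simple roots permuted; ρ=(1,1,1,1).

λ_j+ρ reflected into Ā_13 (⟨·,θ^∨⟩≤13); 4-tuples as given:

  λ_1+ρ ↦ (6, 0, 4, 3) · λ_2+ρ ↦ (1, 7, 2, 2) · λ_3+ρ ↦ (1, 7, 2, 2) · λ_4+ρ ↦ (2, 4, 3, 3) · λ_5+ρ ↦ (2, 4, 3, 3) · λ_6+ρ ↦ (1, 1, 3, 1) · λ_7+ρ ↦ (1, 7, 2, 2) · λ_8+ρ ↦ (1, 1, 3, 1) · λ_9+ρ ↦ (1, 7, 2, 2) · λ_10+ρ ↦ (6, 0, 4, 3) · λ_11+ρ ↦ (5, 1, 1, 2) · λ_12+ρ ↦ (6, 0, 4, 3) · λ_13+ρ ↦ (1, 1, 3, 1) · λ_14+ρ ↦ (1, 1, 3, 1) · λ_15+ρ ↦ (1, 7, 2, 2) · λ_16+ρ ↦ (5, 1, 1, 2) · λ_17+ρ ↦ (6, 0, 4, 3)

Grouping the 17 weights by Ā_13-representative: 5 linkage classes.

[[1, 10, 12, 17], [2, 3, 7, 9, 15], [4, 5], [6, 8, 13, 14], [11, 16]]


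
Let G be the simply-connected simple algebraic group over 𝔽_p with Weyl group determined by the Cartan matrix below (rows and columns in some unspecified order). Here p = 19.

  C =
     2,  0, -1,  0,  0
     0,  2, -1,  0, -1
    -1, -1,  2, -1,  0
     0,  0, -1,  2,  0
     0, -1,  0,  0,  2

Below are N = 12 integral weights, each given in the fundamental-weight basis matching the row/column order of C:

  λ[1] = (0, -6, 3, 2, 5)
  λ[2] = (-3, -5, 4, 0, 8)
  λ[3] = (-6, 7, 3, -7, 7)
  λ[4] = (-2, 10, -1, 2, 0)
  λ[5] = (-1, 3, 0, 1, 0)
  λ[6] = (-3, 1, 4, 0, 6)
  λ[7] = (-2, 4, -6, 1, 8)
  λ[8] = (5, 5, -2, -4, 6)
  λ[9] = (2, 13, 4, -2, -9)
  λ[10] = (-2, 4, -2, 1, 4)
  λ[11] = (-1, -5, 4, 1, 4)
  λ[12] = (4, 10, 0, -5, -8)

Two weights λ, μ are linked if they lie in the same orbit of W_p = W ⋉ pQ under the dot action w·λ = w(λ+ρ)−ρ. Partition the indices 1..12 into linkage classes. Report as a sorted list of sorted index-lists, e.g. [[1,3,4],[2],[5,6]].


Cartan matrix: type D_5 (|W|=1920); un-permuting the 5 rows.

λ_j+ρ reflected into Ā_19 (⟨·,θ^∨⟩≤19); 5-tuples as given:

    [1] (0, 4, 1, 2, 1)
    [2] (1, 3, 1, 0, 5)
    [3] (2, 1, 3, 1, 7)
    [4] (0, 4, 1, 2, 1)
    [5] (0, 4, 1, 2, 1)
    [6] (2, 1, 3, 1, 7)
    [7] (1, 3, 1, 0, 5)
    [8] (2, 1, 3, 1, 7)
    [9] (0, 4, 1, 2, 1)
    [10] (1, 3, 1, 0, 5)
    [11] (0, 4, 1, 2, 1)
    [12] (2, 1, 3, 1, 7)

Partition of {1..12} into 3 W_19-dot-orbits:

[[1, 4, 5, 9, 11], [2, 7, 10], [3, 6, 8, 12]]


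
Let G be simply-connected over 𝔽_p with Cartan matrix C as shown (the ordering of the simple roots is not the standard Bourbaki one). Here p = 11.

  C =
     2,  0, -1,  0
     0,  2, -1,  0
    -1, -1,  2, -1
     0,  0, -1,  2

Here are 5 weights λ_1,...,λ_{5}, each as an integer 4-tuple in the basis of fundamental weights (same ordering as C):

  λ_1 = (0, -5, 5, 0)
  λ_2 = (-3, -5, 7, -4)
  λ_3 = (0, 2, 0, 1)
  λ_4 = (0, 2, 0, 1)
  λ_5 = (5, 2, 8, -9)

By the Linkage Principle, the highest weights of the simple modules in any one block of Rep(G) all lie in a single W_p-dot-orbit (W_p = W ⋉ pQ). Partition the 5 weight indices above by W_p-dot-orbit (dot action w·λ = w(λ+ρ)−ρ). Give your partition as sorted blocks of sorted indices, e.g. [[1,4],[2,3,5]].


Cartan matrix: type D_4 (|W|=192); un-permuting the 4 rows.

Each λ_j+ρ reduced to Ā_11; 4-tuples below use C's row order:

  [1] (1, 4, 2, 1) · [2] (1, 3, 1, 2) · [3] (1, 3, 1, 2) · [4] (1, 3, 1, 2) · [5] (1, 4, 2, 1)

Linkage partition of the 5 weights (2 classes, p=11):

[[1, 5], [2, 3, 4]]


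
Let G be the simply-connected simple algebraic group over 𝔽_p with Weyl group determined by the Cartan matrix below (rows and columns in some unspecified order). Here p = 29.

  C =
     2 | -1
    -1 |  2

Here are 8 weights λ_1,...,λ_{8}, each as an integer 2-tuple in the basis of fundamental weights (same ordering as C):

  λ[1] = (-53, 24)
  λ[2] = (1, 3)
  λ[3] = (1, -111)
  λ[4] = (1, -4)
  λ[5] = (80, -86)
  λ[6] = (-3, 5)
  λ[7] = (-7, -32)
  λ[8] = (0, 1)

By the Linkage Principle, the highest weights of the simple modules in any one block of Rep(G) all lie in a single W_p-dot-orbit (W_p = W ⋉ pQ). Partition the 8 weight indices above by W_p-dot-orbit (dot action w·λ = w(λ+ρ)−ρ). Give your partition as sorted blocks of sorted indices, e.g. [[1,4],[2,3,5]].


Dynkin diagram of C (from the 2 off-diagonal −1 entries): A_2.

W_29-reps of the 8 weights in Ā_29 (same 2-coord order as C):

  λ_1 → (2, 4);  λ_2 → (2, 4);  λ_3 → (21, 2);  λ_4 → (1, 2);  λ_5 → (2, 4);  λ_6 → (2, 4);  λ_7 → (21, 2);  λ_8 → (1, 2)

3 distinct reps among the 8 weights ⇒ 3 W_29-linkage classes:

[[1, 2, 5, 6], [3, 7], [4, 8]]


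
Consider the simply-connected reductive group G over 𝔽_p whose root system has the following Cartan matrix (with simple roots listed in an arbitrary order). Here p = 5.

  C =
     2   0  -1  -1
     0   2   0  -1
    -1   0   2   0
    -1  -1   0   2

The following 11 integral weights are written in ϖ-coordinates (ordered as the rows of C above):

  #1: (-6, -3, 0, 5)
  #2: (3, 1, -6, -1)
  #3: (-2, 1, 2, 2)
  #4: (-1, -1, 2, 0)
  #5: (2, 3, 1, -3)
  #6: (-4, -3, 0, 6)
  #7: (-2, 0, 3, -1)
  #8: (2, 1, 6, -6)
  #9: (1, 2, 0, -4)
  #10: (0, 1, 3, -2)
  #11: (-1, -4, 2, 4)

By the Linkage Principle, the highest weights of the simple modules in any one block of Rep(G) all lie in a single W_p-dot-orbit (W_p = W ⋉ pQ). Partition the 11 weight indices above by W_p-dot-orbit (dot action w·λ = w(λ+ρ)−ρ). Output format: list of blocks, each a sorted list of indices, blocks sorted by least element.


Cartan matrix: type A_4 (|W|=120); un-permuting the 4 rows.

W_5-reps of the 11 weights in Ā_5 (same 4-coord order as C):

  [1] (0, 0, 3, 1) · [2] (0, 0, 3, 1) · [3] (1, 0, 0, 2) · [4] (0, 0, 3, 1) · [5] (1, 0, 0, 2) · [6] (1, 0, 0, 2) · [7] (0, 0, 3, 1) · [8] (0, 0, 0, 2) · [9] (1, 0, 0, 2) · [10] (0, 0, 3, 1) · [11] (0, 0, 0, 2)

Partition of {1..11} into 3 W_5-dot-orbits:

[[1, 2, 4, 7, 10], [3, 5, 6, 9], [8, 11]]
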